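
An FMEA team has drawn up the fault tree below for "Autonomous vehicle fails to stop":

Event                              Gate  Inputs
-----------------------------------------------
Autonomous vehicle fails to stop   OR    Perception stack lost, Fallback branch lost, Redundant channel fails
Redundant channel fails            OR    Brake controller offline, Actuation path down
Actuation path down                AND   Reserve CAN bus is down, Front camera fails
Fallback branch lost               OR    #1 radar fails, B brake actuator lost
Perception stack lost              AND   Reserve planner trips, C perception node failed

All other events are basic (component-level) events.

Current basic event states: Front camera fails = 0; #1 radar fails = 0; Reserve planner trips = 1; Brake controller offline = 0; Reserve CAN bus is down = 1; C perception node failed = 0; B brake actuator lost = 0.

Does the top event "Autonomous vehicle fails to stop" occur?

No

Perception stack lost [AND]: Reserve planner trips=occurs, C perception node failed=not → not all inputs occur → does not occur.
Fallback branch lost [OR]: #1 radar fails=not, B brake actuator lost=not → no input occurs → does not occur.
Actuation path down [AND]: Reserve CAN bus is down=occurs, Front camera fails=not → not all inputs occur → does not occur.
Redundant channel fails [OR]: Brake controller offline=not, Actuation path down=not → no input occurs → does not occur.
Autonomous vehicle fails to stop [OR]: Perception stack lost=not, Fallback branch lost=not, Redundant channel fails=not → no input occurs → does not occur.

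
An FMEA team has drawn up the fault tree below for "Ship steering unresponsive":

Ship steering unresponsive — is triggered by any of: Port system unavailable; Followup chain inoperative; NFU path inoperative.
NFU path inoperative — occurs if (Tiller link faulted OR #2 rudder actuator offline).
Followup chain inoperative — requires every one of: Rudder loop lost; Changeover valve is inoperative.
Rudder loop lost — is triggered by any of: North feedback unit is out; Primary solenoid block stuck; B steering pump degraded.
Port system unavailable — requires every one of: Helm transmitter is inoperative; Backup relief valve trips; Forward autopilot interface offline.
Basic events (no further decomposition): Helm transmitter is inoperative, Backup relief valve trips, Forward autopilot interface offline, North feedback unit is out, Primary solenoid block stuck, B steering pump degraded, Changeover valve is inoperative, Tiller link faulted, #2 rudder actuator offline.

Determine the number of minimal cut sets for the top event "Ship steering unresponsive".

6

Port system unavailable [AND]: one cut set from each child combined → 1 × 1 × 1 = 1 cut set(s).
Rudder loop lost [OR]: union of children's cut sets → 3 cut set(s).
Followup chain inoperative [AND]: one cut set from each child combined → 3 × 1 = 3 cut set(s).
NFU path inoperative [OR]: union of children's cut sets → 2 cut set(s).
Ship steering unresponsive [OR]: union of children's cut sets → 6 cut set(s).
Minimal cut sets: {Backup relief valve trips, Forward autopilot interface offline, Helm transmitter is inoperative}; {Changeover valve is inoperative, North feedback unit is out}; {Changeover valve is inoperative, Primary solenoid block stuck}; {B steering pump degraded, Changeover valve is inoperative}; {Tiller link faulted}; {#2 rudder actuator offline}.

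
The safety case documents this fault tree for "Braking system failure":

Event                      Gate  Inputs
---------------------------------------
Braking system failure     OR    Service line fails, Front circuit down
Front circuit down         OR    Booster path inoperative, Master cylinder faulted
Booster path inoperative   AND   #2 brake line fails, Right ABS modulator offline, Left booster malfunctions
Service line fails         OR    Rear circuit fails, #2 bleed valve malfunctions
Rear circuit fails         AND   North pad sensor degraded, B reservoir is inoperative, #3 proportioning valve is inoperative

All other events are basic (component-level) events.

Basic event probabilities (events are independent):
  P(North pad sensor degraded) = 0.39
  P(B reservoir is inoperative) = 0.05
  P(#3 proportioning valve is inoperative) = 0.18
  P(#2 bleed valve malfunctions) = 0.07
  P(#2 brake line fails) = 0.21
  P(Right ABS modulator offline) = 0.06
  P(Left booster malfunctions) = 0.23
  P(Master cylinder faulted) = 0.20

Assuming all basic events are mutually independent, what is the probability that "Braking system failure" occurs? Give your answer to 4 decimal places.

0.2608

P(Rear circuit fails) [AND] = 0.39 × 0.05 × 0.18 = 0.003510
P(Service line fails) [OR] = 1 − (1−0.003510) × (1−0.07) = 0.073264
P(Booster path inoperative) [AND] = 0.21 × 0.06 × 0.23 = 0.002898
P(Front circuit down) [OR] = 1 − (1−0.002898) × (1−0.20) = 0.202318
P(Braking system failure) [OR] = 1 − (1−0.073264) × (1−0.202318) = 0.260759
Rounded to 4 decimal places: P(Braking system failure) ≈ 0.2608.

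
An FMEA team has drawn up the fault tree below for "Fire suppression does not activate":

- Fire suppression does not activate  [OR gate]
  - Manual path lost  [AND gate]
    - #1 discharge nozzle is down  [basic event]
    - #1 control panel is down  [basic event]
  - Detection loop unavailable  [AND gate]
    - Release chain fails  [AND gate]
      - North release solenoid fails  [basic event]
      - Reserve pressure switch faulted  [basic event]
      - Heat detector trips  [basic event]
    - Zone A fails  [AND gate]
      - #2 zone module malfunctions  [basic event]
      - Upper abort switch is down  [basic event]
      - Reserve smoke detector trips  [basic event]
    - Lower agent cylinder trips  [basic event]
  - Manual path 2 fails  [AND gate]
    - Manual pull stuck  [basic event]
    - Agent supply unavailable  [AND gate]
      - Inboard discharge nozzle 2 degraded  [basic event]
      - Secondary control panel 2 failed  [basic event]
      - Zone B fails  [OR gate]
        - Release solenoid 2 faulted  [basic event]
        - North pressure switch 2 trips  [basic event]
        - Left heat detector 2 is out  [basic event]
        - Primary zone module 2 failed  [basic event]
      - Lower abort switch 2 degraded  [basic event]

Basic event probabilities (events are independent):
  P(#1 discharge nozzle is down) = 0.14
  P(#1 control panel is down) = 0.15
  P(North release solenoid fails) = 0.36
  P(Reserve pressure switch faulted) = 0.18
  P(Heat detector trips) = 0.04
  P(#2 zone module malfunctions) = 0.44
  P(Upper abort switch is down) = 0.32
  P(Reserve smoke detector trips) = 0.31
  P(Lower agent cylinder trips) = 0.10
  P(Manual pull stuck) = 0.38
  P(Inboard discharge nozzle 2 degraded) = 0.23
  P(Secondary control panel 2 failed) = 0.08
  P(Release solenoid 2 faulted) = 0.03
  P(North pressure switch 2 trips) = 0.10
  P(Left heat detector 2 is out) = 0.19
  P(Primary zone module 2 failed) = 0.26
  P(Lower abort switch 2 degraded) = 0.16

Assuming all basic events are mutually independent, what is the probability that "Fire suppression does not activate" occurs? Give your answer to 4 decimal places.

0.0215

P(Manual path lost) [AND] = 0.14 × 0.15 = 0.021000
P(Release chain fails) [AND] = 0.36 × 0.18 × 0.04 = 0.002592
P(Zone A fails) [AND] = 0.44 × 0.32 × 0.31 = 0.043648
P(Detection loop unavailable) [AND] = 0.002592 × 0.043648 × 0.10 = 0.000011
P(Zone B fails) [OR] = 1 − (1−0.03) × (1−0.10) × (1−0.19) × (1−0.26) = 0.476724
P(Agent supply unavailable) [AND] = 0.23 × 0.08 × 0.476724 × 0.16 = 0.001403
P(Manual path 2 fails) [AND] = 0.38 × 0.001403 = 0.000533
P(Fire suppression does not activate) [OR] = 1 − (1−0.021000) × (1−0.000011) × (1−0.000533) = 0.021533
Rounded to 4 decimal places: P(Fire suppression does not activate) ≈ 0.0215.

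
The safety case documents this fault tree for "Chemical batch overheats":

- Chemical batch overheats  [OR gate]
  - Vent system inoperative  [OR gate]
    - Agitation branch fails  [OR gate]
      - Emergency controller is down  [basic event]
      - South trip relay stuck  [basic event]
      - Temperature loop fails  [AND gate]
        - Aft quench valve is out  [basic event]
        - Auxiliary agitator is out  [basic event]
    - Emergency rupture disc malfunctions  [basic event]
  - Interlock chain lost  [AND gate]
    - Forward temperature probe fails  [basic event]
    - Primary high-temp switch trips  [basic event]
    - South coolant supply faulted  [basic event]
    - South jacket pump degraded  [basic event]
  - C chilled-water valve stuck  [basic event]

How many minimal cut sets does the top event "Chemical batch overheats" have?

Temperature loop fails [AND]: one cut set from each child combined → 1 × 1 = 1 cut set(s).
Agitation branch fails [OR]: union of children's cut sets → 3 cut set(s).
Vent system inoperative [OR]: union of children's cut sets → 4 cut set(s).
Interlock chain lost [AND]: one cut set from each child combined → 1 × 1 × 1 × 1 = 1 cut set(s).
Chemical batch overheats [OR]: union of children's cut sets → 6 cut set(s).
Minimal cut sets: {Emergency controller is down}; {South trip relay stuck}; {Aft quench valve is out, Auxiliary agitator is out}; {Emergency rupture disc malfunctions}; {Forward temperature probe fails, Primary high-temp switch trips, South coolant supply faulted, South jacket pump degraded}; {C chilled-water valve stuck}.

6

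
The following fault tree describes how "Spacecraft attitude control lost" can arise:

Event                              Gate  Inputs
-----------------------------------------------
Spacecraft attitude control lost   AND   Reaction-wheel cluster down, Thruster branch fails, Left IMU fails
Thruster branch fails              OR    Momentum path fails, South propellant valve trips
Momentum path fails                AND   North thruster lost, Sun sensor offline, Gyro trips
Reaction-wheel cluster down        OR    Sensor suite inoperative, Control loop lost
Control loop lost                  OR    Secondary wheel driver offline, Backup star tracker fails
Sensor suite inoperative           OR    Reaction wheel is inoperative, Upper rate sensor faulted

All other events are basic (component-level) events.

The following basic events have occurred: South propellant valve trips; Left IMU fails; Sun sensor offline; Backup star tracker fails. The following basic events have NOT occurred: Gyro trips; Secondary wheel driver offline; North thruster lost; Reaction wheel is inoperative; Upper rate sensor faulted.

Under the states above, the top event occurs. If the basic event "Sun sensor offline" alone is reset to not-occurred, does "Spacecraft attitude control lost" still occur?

Counterfactual: set "Sun sensor offline" to not occurred.
Sensor suite inoperative [OR]: Reaction wheel is inoperative=not, Upper rate sensor faulted=not → no input occurs → does not occur.
Control loop lost [OR]: Secondary wheel driver offline=not, Backup star tracker fails=occurs → at least one input occurs → occurs.
Reaction-wheel cluster down [OR]: Sensor suite inoperative=not, Control loop lost=occurs → at least one input occurs → occurs.
Momentum path fails [AND]: North thruster lost=not, Sun sensor offline=not, Gyro trips=not → not all inputs occur → does not occur.
Thruster branch fails [OR]: Momentum path fails=not, South propellant valve trips=occurs → at least one input occurs → occurs.
Spacecraft attitude control lost [AND]: Reaction-wheel cluster down=occurs, Thruster branch fails=occurs, Left IMU fails=occurs → all inputs occur → occurs.

Yes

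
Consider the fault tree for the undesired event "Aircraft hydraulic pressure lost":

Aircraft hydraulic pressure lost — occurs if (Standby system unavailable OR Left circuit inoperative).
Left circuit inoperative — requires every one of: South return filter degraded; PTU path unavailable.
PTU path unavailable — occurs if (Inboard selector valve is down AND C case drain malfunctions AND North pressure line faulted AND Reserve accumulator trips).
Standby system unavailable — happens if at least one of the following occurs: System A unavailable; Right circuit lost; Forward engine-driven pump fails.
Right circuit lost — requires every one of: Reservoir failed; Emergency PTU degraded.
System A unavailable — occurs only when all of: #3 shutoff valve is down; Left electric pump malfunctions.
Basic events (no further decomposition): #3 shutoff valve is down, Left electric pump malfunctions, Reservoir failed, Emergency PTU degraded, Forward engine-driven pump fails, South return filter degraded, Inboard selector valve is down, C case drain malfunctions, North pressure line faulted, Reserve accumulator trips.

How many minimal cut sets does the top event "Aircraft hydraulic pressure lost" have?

4

System A unavailable [AND]: one cut set from each child combined → 1 × 1 = 1 cut set(s).
Right circuit lost [AND]: one cut set from each child combined → 1 × 1 = 1 cut set(s).
Standby system unavailable [OR]: union of children's cut sets → 3 cut set(s).
PTU path unavailable [AND]: one cut set from each child combined → 1 × 1 × 1 × 1 = 1 cut set(s).
Left circuit inoperative [AND]: one cut set from each child combined → 1 × 1 = 1 cut set(s).
Aircraft hydraulic pressure lost [OR]: union of children's cut sets → 4 cut set(s).
Minimal cut sets: {#3 shutoff valve is down, Left electric pump malfunctions}; {Emergency PTU degraded, Reservoir failed}; {Forward engine-driven pump fails}; {C case drain malfunctions, Inboard selector valve is down, North pressure line faulted, Reserve accumulator trips, South return filter degraded}.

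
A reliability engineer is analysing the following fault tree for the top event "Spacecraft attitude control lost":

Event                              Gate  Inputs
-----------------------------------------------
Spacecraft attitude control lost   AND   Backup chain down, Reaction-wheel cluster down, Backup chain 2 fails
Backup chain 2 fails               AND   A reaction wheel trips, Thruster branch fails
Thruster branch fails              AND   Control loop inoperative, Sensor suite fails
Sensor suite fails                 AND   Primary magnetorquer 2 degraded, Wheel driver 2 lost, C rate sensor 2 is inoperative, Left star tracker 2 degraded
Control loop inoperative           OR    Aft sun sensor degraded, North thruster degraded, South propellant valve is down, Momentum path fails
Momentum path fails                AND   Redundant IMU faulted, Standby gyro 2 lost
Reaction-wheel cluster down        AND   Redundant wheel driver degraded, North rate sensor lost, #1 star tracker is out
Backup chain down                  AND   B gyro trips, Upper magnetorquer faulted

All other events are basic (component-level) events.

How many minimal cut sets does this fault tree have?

4

Backup chain down [AND]: one cut set from each child combined → 1 × 1 = 1 cut set(s).
Reaction-wheel cluster down [AND]: one cut set from each child combined → 1 × 1 × 1 = 1 cut set(s).
Momentum path fails [AND]: one cut set from each child combined → 1 × 1 = 1 cut set(s).
Control loop inoperative [OR]: union of children's cut sets → 4 cut set(s).
Sensor suite fails [AND]: one cut set from each child combined → 1 × 1 × 1 × 1 = 1 cut set(s).
Thruster branch fails [AND]: one cut set from each child combined → 4 × 1 = 4 cut set(s).
Backup chain 2 fails [AND]: one cut set from each child combined → 1 × 4 = 4 cut set(s).
Spacecraft attitude control lost [AND]: one cut set from each child combined → 1 × 1 × 4 = 4 cut set(s).
Minimal cut sets: {#1 star tracker is out, A reaction wheel trips, Aft sun sensor degraded, B gyro trips, C rate sensor 2 is inoperative, Left star tracker 2 degraded, North rate sensor lost, Primary magnetorquer 2 degraded, Redundant wheel driver degraded, Upper magnetorquer faulted, Wheel driver 2 lost}; {#1 star tracker is out, A reaction wheel trips, B gyro trips, C rate sensor 2 is inoperative, Left star tracker 2 degraded, North rate sensor lost, North thruster degraded, Primary magnetorquer 2 degraded, Redundant wheel driver degraded, Upper magnetorquer faulted, Wheel driver 2 lost}; {#1 star tracker is out, A reaction wheel trips, B gyro trips, C rate sensor 2 is inoperative, Left star tracker 2 degraded, North rate sensor lost, Primary magnetorquer 2 degraded, Redundant wheel driver degraded, South propellant valve is down, Upper magnetorquer faulted, Wheel driver 2 lost}; {#1 star tracker is out, A reaction wheel trips, B gyro trips, C rate sensor 2 is inoperative, Left star tracker 2 degraded, North rate sensor lost, Primary magnetorquer 2 degraded, Redundant IMU faulted, Redundant wheel driver degraded, Standby gyro 2 lost, Upper magnetorquer faulted, Wheel driver 2 lost}.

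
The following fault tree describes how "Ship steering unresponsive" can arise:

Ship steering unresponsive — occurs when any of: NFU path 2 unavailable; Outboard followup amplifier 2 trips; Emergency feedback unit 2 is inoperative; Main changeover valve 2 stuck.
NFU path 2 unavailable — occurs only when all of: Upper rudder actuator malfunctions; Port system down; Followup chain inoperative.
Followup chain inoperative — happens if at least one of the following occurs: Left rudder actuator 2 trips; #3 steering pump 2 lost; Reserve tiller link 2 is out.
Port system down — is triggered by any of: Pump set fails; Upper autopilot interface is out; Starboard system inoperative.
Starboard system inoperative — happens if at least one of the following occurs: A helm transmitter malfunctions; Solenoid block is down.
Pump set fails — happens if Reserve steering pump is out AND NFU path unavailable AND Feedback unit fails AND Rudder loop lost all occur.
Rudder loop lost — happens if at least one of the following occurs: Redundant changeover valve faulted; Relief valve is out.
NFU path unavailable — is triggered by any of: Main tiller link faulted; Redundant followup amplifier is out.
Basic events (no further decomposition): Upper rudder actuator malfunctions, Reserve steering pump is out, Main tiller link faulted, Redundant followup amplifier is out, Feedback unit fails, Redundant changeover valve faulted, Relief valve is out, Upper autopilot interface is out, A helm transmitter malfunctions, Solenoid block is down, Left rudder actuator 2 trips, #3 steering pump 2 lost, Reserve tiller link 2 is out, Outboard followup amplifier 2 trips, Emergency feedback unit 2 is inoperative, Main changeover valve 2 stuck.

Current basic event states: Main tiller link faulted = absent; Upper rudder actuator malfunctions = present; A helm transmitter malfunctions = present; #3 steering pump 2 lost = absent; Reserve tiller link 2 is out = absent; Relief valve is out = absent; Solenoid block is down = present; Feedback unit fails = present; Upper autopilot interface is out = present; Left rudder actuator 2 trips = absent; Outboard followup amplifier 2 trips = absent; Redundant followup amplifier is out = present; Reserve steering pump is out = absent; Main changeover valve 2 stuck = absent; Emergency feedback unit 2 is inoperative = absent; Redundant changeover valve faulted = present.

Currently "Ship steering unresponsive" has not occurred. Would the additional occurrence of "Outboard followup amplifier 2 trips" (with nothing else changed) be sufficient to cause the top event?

Counterfactual: set "Outboard followup amplifier 2 trips" to occurred.
NFU path unavailable [OR]: Main tiller link faulted=not, Redundant followup amplifier is out=occurs → at least one input occurs → occurs.
Rudder loop lost [OR]: Redundant changeover valve faulted=occurs, Relief valve is out=not → at least one input occurs → occurs.
Pump set fails [AND]: Reserve steering pump is out=not, NFU path unavailable=occurs, Feedback unit fails=occurs, Rudder loop lost=occurs → not all inputs occur → does not occur.
Starboard system inoperative [OR]: A helm transmitter malfunctions=occurs, Solenoid block is down=occurs → at least one input occurs → occurs.
Port system down [OR]: Pump set fails=not, Upper autopilot interface is out=occurs, Starboard system inoperative=occurs → at least one input occurs → occurs.
Followup chain inoperative [OR]: Left rudder actuator 2 trips=not, #3 steering pump 2 lost=not, Reserve tiller link 2 is out=not → no input occurs → does not occur.
NFU path 2 unavailable [AND]: Upper rudder actuator malfunctions=occurs, Port system down=occurs, Followup chain inoperative=not → not all inputs occur → does not occur.
Ship steering unresponsive [OR]: NFU path 2 unavailable=not, Outboard followup amplifier 2 trips=occurs, Emergency feedback unit 2 is inoperative=not, Main changeover valve 2 stuck=not → at least one input occurs → occurs.

Yes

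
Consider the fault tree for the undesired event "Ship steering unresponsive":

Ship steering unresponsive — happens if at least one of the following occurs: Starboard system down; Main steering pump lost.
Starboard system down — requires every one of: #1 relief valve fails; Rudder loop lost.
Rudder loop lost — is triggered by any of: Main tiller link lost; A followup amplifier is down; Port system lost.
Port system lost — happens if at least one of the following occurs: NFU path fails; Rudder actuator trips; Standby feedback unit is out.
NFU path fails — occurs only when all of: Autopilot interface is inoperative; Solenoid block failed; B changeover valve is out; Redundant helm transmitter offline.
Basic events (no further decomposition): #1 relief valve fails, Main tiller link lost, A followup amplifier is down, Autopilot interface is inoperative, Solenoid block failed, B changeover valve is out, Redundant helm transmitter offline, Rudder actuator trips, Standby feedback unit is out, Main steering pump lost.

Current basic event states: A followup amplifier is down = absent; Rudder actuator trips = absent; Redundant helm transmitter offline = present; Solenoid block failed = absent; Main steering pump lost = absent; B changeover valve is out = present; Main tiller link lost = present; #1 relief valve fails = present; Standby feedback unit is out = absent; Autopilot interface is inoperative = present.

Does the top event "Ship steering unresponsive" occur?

Yes

NFU path fails [AND]: Autopilot interface is inoperative=occurs, Solenoid block failed=not, B changeover valve is out=occurs, Redundant helm transmitter offline=occurs → not all inputs occur → does not occur.
Port system lost [OR]: NFU path fails=not, Rudder actuator trips=not, Standby feedback unit is out=not → no input occurs → does not occur.
Rudder loop lost [OR]: Main tiller link lost=occurs, A followup amplifier is down=not, Port system lost=not → at least one input occurs → occurs.
Starboard system down [AND]: #1 relief valve fails=occurs, Rudder loop lost=occurs → all inputs occur → occurs.
Ship steering unresponsive [OR]: Starboard system down=occurs, Main steering pump lost=not → at least one input occurs → occurs.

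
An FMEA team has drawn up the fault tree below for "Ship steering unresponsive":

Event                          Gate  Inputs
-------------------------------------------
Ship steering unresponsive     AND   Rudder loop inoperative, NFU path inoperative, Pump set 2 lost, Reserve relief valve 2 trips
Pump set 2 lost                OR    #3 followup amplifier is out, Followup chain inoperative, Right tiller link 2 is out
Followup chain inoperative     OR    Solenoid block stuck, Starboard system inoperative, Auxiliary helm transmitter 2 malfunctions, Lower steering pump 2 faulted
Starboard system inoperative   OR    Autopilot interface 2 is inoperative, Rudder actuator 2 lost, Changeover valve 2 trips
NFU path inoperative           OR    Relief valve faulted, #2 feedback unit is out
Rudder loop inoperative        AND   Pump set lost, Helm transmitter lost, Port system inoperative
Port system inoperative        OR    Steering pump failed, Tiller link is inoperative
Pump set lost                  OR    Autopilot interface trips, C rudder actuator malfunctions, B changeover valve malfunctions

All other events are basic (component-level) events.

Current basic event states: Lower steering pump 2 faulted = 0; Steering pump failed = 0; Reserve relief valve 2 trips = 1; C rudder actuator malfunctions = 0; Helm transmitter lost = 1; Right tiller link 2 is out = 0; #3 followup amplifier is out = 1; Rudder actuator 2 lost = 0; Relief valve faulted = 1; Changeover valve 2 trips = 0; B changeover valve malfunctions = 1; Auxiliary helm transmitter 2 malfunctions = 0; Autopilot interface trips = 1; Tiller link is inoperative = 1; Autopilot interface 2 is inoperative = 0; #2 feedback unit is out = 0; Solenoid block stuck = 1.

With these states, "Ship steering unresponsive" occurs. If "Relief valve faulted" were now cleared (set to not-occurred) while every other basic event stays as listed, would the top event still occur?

Counterfactual: set "Relief valve faulted" to not occurred.
Pump set lost [OR]: Autopilot interface trips=occurs, C rudder actuator malfunctions=not, B changeover valve malfunctions=occurs → at least one input occurs → occurs.
Port system inoperative [OR]: Steering pump failed=not, Tiller link is inoperative=occurs → at least one input occurs → occurs.
Rudder loop inoperative [AND]: Pump set lost=occurs, Helm transmitter lost=occurs, Port system inoperative=occurs → all inputs occur → occurs.
NFU path inoperative [OR]: Relief valve faulted=not, #2 feedback unit is out=not → no input occurs → does not occur.
Starboard system inoperative [OR]: Autopilot interface 2 is inoperative=not, Rudder actuator 2 lost=not, Changeover valve 2 trips=not → no input occurs → does not occur.
Followup chain inoperative [OR]: Solenoid block stuck=occurs, Starboard system inoperative=not, Auxiliary helm transmitter 2 malfunctions=not, Lower steering pump 2 faulted=not → at least one input occurs → occurs.
Pump set 2 lost [OR]: #3 followup amplifier is out=occurs, Followup chain inoperative=occurs, Right tiller link 2 is out=not → at least one input occurs → occurs.
Ship steering unresponsive [AND]: Rudder loop inoperative=occurs, NFU path inoperative=not, Pump set 2 lost=occurs, Reserve relief valve 2 trips=occurs → not all inputs occur → does not occur.

No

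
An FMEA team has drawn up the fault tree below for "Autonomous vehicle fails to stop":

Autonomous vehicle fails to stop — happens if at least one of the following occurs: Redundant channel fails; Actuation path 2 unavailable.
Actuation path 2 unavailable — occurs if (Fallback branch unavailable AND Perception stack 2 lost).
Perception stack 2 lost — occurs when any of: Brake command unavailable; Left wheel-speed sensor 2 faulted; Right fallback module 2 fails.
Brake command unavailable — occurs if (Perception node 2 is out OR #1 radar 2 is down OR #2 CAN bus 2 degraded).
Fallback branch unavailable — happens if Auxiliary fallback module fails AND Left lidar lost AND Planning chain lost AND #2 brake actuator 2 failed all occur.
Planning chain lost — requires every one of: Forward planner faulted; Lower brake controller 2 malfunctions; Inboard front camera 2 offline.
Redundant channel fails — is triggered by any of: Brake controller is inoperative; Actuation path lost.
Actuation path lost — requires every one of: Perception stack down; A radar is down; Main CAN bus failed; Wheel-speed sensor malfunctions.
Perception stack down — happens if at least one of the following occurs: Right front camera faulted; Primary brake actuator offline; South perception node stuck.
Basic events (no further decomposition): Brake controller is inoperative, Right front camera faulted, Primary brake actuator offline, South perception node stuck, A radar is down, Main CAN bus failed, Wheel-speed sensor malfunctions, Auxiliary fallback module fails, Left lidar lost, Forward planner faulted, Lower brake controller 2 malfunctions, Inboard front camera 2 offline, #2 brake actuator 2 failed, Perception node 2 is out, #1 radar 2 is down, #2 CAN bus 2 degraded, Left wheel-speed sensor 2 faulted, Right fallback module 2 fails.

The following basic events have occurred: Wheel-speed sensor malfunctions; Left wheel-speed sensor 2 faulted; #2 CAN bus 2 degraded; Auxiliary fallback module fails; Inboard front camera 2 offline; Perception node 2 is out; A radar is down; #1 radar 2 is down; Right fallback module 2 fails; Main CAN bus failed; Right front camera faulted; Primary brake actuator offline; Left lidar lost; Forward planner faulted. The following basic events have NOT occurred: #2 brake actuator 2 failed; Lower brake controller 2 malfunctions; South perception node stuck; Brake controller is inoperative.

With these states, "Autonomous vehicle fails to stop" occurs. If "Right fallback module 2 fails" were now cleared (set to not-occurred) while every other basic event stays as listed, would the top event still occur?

Counterfactual: set "Right fallback module 2 fails" to not occurred.
Perception stack down [OR]: Right front camera faulted=occurs, Primary brake actuator offline=occurs, South perception node stuck=not → at least one input occurs → occurs.
Actuation path lost [AND]: Perception stack down=occurs, A radar is down=occurs, Main CAN bus failed=occurs, Wheel-speed sensor malfunctions=occurs → all inputs occur → occurs.
Redundant channel fails [OR]: Brake controller is inoperative=not, Actuation path lost=occurs → at least one input occurs → occurs.
Planning chain lost [AND]: Forward planner faulted=occurs, Lower brake controller 2 malfunctions=not, Inboard front camera 2 offline=occurs → not all inputs occur → does not occur.
Fallback branch unavailable [AND]: Auxiliary fallback module fails=occurs, Left lidar lost=occurs, Planning chain lost=not, #2 brake actuator 2 failed=not → not all inputs occur → does not occur.
Brake command unavailable [OR]: Perception node 2 is out=occurs, #1 radar 2 is down=occurs, #2 CAN bus 2 degraded=occurs → at least one input occurs → occurs.
Perception stack 2 lost [OR]: Brake command unavailable=occurs, Left wheel-speed sensor 2 faulted=occurs, Right fallback module 2 fails=not → at least one input occurs → occurs.
Actuation path 2 unavailable [AND]: Fallback branch unavailable=not, Perception stack 2 lost=occurs → not all inputs occur → does not occur.
Autonomous vehicle fails to stop [OR]: Redundant channel fails=occurs, Actuation path 2 unavailable=not → at least one input occurs → occurs.

Yes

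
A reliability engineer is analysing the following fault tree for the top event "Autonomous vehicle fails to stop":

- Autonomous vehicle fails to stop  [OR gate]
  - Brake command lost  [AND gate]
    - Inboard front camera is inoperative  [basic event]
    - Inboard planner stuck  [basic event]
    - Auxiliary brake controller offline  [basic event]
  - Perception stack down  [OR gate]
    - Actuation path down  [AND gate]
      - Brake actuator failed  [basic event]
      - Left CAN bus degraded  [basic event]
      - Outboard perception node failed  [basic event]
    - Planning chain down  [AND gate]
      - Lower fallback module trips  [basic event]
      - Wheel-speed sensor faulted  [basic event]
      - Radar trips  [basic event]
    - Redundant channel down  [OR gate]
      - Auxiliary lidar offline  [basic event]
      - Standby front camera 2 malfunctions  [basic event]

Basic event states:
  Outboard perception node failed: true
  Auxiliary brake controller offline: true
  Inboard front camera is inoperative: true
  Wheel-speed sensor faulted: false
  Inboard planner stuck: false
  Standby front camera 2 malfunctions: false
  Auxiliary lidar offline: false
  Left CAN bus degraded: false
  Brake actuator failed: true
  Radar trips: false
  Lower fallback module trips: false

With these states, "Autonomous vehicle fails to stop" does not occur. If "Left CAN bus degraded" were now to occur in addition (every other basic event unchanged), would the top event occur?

Yes

Counterfactual: set "Left CAN bus degraded" to occurred.
Brake command lost [AND]: Inboard front camera is inoperative=occurs, Inboard planner stuck=not, Auxiliary brake controller offline=occurs → not all inputs occur → does not occur.
Actuation path down [AND]: Brake actuator failed=occurs, Left CAN bus degraded=occurs, Outboard perception node failed=occurs → all inputs occur → occurs.
Planning chain down [AND]: Lower fallback module trips=not, Wheel-speed sensor faulted=not, Radar trips=not → not all inputs occur → does not occur.
Redundant channel down [OR]: Auxiliary lidar offline=not, Standby front camera 2 malfunctions=not → no input occurs → does not occur.
Perception stack down [OR]: Actuation path down=occurs, Planning chain down=not, Redundant channel down=not → at least one input occurs → occurs.
Autonomous vehicle fails to stop [OR]: Brake command lost=not, Perception stack down=occurs → at least one input occurs → occurs.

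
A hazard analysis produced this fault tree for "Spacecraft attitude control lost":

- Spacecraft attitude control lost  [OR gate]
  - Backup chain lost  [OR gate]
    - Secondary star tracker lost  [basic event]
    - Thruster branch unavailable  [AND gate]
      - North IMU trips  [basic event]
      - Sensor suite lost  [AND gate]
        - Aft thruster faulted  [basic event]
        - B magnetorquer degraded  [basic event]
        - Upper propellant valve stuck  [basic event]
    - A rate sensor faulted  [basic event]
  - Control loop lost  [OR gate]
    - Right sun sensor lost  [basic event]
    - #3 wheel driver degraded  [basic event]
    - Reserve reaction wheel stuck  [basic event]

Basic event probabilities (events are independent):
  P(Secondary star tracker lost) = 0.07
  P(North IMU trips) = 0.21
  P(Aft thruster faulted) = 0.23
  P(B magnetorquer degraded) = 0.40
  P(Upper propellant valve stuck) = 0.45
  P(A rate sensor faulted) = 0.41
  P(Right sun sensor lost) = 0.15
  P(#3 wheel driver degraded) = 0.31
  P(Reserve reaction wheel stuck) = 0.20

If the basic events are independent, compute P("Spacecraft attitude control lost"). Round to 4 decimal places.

P(Sensor suite lost) [AND] = 0.23 × 0.40 × 0.45 = 0.041400
P(Thruster branch unavailable) [AND] = 0.21 × 0.041400 = 0.008694
P(Backup chain lost) [OR] = 1 − (1−0.07) × (1−0.008694) × (1−0.41) = 0.456070
P(Control loop lost) [OR] = 1 − (1−0.15) × (1−0.31) × (1−0.20) = 0.530800
P(Spacecraft attitude control lost) [OR] = 1 − (1−0.456070) × (1−0.530800) = 0.744788
Rounded to 4 decimal places: P(Spacecraft attitude control lost) ≈ 0.7448.

0.7448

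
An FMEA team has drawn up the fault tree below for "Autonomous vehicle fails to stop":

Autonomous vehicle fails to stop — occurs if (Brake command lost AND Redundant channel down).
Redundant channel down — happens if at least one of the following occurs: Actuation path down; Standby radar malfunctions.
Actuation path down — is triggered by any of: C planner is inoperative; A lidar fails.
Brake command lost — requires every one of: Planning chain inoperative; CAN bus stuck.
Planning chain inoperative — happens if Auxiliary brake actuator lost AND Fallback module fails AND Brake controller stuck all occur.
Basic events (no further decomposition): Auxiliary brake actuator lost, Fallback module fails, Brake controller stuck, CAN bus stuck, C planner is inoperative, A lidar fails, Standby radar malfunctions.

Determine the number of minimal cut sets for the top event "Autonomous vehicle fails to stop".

Planning chain inoperative [AND]: one cut set from each child combined → 1 × 1 × 1 = 1 cut set(s).
Brake command lost [AND]: one cut set from each child combined → 1 × 1 = 1 cut set(s).
Actuation path down [OR]: union of children's cut sets → 2 cut set(s).
Redundant channel down [OR]: union of children's cut sets → 3 cut set(s).
Autonomous vehicle fails to stop [AND]: one cut set from each child combined → 1 × 3 = 3 cut set(s).
Minimal cut sets: {Auxiliary brake actuator lost, Brake controller stuck, C planner is inoperative, CAN bus stuck, Fallback module fails}; {A lidar fails, Auxiliary brake actuator lost, Brake controller stuck, CAN bus stuck, Fallback module fails}; {Auxiliary brake actuator lost, Brake controller stuck, CAN bus stuck, Fallback module fails, Standby radar malfunctions}.

3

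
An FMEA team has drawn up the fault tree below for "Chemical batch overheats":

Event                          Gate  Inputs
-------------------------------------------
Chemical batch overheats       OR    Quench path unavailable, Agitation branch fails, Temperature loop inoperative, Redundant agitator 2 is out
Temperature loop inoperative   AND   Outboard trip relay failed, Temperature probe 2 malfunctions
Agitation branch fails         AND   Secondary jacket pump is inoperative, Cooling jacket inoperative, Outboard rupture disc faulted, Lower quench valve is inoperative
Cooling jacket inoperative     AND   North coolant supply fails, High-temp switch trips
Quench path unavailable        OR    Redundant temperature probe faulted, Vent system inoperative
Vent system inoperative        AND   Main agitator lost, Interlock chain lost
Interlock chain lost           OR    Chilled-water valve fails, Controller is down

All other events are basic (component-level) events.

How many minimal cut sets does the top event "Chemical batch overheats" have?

Interlock chain lost [OR]: union of children's cut sets → 2 cut set(s).
Vent system inoperative [AND]: one cut set from each child combined → 1 × 2 = 2 cut set(s).
Quench path unavailable [OR]: union of children's cut sets → 3 cut set(s).
Cooling jacket inoperative [AND]: one cut set from each child combined → 1 × 1 = 1 cut set(s).
Agitation branch fails [AND]: one cut set from each child combined → 1 × 1 × 1 × 1 = 1 cut set(s).
Temperature loop inoperative [AND]: one cut set from each child combined → 1 × 1 = 1 cut set(s).
Chemical batch overheats [OR]: union of children's cut sets → 6 cut set(s).
Minimal cut sets: {Redundant temperature probe faulted}; {Chilled-water valve fails, Main agitator lost}; {Controller is down, Main agitator lost}; {High-temp switch trips, Lower quench valve is inoperative, North coolant supply fails, Outboard rupture disc faulted, Secondary jacket pump is inoperative}; {Outboard trip relay failed, Temperature probe 2 malfunctions}; {Redundant agitator 2 is out}.

6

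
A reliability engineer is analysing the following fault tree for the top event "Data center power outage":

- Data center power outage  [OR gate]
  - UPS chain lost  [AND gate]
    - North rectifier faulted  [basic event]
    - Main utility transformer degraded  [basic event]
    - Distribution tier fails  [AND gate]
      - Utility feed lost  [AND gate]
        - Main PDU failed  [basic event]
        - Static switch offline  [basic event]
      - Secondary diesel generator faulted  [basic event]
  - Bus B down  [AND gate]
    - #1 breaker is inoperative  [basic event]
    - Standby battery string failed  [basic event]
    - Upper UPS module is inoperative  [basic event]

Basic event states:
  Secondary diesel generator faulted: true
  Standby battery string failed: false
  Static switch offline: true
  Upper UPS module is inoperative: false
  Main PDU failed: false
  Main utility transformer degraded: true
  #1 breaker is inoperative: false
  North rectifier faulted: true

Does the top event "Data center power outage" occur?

Utility feed lost [AND]: Main PDU failed=not, Static switch offline=occurs → not all inputs occur → does not occur.
Distribution tier fails [AND]: Utility feed lost=not, Secondary diesel generator faulted=occurs → not all inputs occur → does not occur.
UPS chain lost [AND]: North rectifier faulted=occurs, Main utility transformer degraded=occurs, Distribution tier fails=not → not all inputs occur → does not occur.
Bus B down [AND]: #1 breaker is inoperative=not, Standby battery string failed=not, Upper UPS module is inoperative=not → not all inputs occur → does not occur.
Data center power outage [OR]: UPS chain lost=not, Bus B down=not → no input occurs → does not occur.

No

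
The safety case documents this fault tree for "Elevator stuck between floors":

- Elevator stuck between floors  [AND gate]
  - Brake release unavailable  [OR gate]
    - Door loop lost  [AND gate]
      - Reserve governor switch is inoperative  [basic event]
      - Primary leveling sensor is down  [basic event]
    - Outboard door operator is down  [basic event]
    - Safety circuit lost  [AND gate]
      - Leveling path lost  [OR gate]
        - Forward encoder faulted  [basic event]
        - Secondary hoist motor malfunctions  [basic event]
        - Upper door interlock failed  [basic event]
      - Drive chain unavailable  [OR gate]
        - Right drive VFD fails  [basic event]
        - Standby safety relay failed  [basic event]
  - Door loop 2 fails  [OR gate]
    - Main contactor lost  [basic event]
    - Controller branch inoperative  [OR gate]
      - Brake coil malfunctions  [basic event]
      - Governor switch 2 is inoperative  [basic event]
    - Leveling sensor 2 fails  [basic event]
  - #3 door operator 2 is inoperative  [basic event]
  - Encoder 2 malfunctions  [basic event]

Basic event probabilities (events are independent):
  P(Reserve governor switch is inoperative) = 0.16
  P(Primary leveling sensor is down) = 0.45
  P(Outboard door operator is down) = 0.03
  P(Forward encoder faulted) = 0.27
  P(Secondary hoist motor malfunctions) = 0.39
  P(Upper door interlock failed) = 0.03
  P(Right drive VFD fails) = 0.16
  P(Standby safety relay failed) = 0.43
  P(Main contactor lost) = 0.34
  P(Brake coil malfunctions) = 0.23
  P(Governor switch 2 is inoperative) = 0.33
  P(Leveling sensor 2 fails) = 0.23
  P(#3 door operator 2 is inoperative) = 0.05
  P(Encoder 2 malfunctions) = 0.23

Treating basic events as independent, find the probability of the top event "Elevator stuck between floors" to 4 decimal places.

0.0031

P(Door loop lost) [AND] = 0.16 × 0.45 = 0.072000
P(Leveling path lost) [OR] = 1 − (1−0.27) × (1−0.39) × (1−0.03) = 0.568059
P(Drive chain unavailable) [OR] = 1 − (1−0.16) × (1−0.43) = 0.521200
P(Safety circuit lost) [AND] = 0.568059 × 0.521200 = 0.296072
P(Brake release unavailable) [OR] = 1 − (1−0.072000) × (1−0.03) × (1−0.296072) = 0.366352
P(Controller branch inoperative) [OR] = 1 − (1−0.23) × (1−0.33) = 0.484100
P(Door loop 2 fails) [OR] = 1 − (1−0.34) × (1−0.484100) × (1−0.23) = 0.737820
P(Elevator stuck between floors) [AND] = 0.366352 × 0.737820 × 0.05 × 0.23 = 0.003108
Rounded to 4 decimal places: P(Elevator stuck between floors) ≈ 0.0031.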